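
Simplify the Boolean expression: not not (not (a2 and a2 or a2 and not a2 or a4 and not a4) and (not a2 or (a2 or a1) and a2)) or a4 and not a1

not a2 or a4 and not a1

not not (not (a2 and a2 or a2 and not a2 or a4 and not a4) and (not a2 or (a2 or a1) and a2)) or a4 and not a1
= not not (not (a2 or a4 and not a4) and (not a2 or (a2 or a1) and a2)) or a4 and not a1   [distribution]
= not not (not a2 and (not a2 or (a2 or a1) and a2)) or a4 and not a1   [complement / identity]
= not not (not a2 and (not a2 or a2)) or a4 and not a1   [absorption]
= not not not a2 or a4 and not a1   [complement / identity]
= not a2 or a4 and not a1   [double negation]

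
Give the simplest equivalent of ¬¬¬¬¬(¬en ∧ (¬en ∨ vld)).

en

¬¬¬¬¬(¬en ∧ (¬en ∨ vld))
= ¬¬¬¬¬¬en   — absorption
= ¬¬¬¬en   — double negation
= ¬¬en   — double negation
= en   — double negation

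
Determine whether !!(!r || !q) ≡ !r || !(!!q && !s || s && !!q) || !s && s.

Yes

E1: !!(!r || !q)
    = !r || !q   (double negation)
E2: !r || !(!!q && !s || s && !!q) || !s && s
    = !r || !!!q || !s && s   (distribution)
    = !r || !!!q   (complement / identity)
    = !r || !q   (double negation)
Both reduce to !r || !q, so they are equivalent.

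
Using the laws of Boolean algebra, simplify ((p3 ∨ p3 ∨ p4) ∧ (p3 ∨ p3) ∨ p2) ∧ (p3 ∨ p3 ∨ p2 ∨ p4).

p3 ∨ p2

((p3 ∨ p3 ∨ p4) ∧ (p3 ∨ p3) ∨ p2) ∧ (p3 ∨ p3 ∨ p2 ∨ p4)
= (p3 ∨ p3 ∨ p2) ∧ (p3 ∨ p3 ∨ p2 ∨ p4)   — absorption
= p3 ∨ p3 ∨ p2   — absorption
= p3 ∨ p2   — idempotence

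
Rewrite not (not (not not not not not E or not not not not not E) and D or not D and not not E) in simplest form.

not E

not (not (not not not not not E or not not not not not E) and D or not D and not not E)
= not (not not not not not not E and D or not D and not not E)   — idempotence
= not (not not not not E and D or not D and not not E)   — double negation
= not (not not E and D or not D and not not E)   — double negation
= not not not E   — distribution
= not E   — double negation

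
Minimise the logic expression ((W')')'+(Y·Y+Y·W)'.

((W')')'+(Y·Y+Y·W)'
= ((W')')'+((Y+W)·Y)'   (distribution)
= ((W')')'+Y'   (absorption)
= W'+Y'   (double negation)

W'+Y'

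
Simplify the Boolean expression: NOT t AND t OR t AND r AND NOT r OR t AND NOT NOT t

t

NOT t AND t OR t AND r AND NOT r OR t AND NOT NOT t
= NOT t AND t OR t AND r AND NOT r OR t AND t   (double negation)
= NOT t AND t OR (r AND NOT r OR t) AND t   (distribution)
= NOT t AND t OR t AND t   (complement / identity)
= t   (distribution)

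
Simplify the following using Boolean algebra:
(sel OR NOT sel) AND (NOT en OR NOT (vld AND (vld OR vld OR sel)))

NOT en OR NOT vld

(sel OR NOT sel) AND (NOT en OR NOT (vld AND (vld OR vld OR sel)))
= (sel OR NOT sel) AND (NOT en OR NOT (vld AND (vld OR sel)))   [idempotence]
= NOT en OR NOT (vld AND (vld OR sel))   [complement / identity]
= NOT en OR NOT vld   [absorption]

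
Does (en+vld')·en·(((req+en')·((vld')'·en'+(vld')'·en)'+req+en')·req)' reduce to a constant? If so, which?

no

(en+vld')·en·(((req+en')·((vld')'·en'+(vld')'·en)'+req+en')·req)'
= (en+vld')·en·(((req+en')·((vld')')'+req+en')·req)'   (distribution)
= (en+vld')·en·(((req+en')·vld'+req+en')·req)'   (double negation)
= en·(((req+en')·vld'+req+en')·req)'   (absorption)
= en·((req+en')·req)'   (absorption)
= en·req'   (absorption)
This depends on en, req, so it is not a constant.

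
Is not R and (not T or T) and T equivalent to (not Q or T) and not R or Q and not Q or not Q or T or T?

E1: not R and (not T or T) and T
    = not R and T   — complement / identity
E2: (not Q or T) and not R or Q and not Q or not Q or T or T
    = (not Q or T) and not R or not Q or T or T   — complement / identity
    = (not Q or T) and not R or not Q or T   — idempotence
    = not Q or T   — absorption
These differ: at Q=0, R=1, T=1, E1 = 0 but E2 = 1.

No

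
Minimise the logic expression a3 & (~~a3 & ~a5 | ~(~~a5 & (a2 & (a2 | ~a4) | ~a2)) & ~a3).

a3 & (~~a3 & ~a5 | ~(~~a5 & (a2 & (a2 | ~a4) | ~a2)) & ~a3)
= a3 & (a3 & ~a5 | ~(~~a5 & (a2 & (a2 | ~a4) | ~a2)) & ~a3)   [double negation]
= a3 & (a3 & ~a5 | ~(~~a5 & (a2 | ~a2)) & ~a3)   [absorption]
= a3 & (a3 & ~a5 | ~~~a5 & ~a3)   [complement / identity]
= a3 & (a3 & ~a5 | ~a5 & ~a3)   [double negation]
= a3 & ~a5   [distribution]

a3 & ~a5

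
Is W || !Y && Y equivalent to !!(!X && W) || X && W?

Yes

E1: W || !Y && Y
    = W   [complement / identity]
E2: !!(!X && W) || X && W
    = !X && W || X && W   [double negation]
    = W   [distribution]
Both reduce to W, so they are equivalent.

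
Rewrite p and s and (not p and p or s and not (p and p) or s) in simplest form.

p and s and (not p and p or s and not (p and p) or s)
= p and s and (s and not (p and p) or s)   (complement / identity)
= p and s and (s and not p or s)   (idempotence)
= p and s and s   (absorption)
= p and s   (idempotence)

p and s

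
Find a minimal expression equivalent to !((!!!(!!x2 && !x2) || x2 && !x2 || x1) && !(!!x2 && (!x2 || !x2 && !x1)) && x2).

!x2

!((!!!(!!x2 && !x2) || x2 && !x2 || x1) && !(!!x2 && (!x2 || !x2 && !x1)) && x2)
= !((!(!!x2 && !x2) || x2 && !x2 || x1) && !(!!x2 && (!x2 || !x2 && !x1)) && x2)
= !((!(!!x2 && !x2) || x2 && !x2 || x1) && !(!!x2 && !x2) && x2)
= !((!(!!x2 && !x2) || x1) && !(!!x2 && !x2) && x2)
= !(!(!!x2 && !x2) && x2)
= !((!x2 || x2) && x2)
= !x2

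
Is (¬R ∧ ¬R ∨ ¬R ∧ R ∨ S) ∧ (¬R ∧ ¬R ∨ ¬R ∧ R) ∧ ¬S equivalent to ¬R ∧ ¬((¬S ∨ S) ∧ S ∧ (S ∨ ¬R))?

E1: (¬R ∧ ¬R ∨ ¬R ∧ R ∨ S) ∧ (¬R ∧ ¬R ∨ ¬R ∧ R) ∧ ¬S
    = (¬R ∧ ¬R ∨ ¬R ∧ R) ∧ ¬S   [absorption]
    = ¬R ∧ ¬S   [distribution]
E2: ¬R ∧ ¬((¬S ∨ S) ∧ S ∧ (S ∨ ¬R))
    = ¬R ∧ ¬(S ∧ (S ∨ ¬R))   [complement / identity]
    = ¬R ∧ ¬S   [absorption]
Both reduce to ¬R ∧ ¬S, so they are equivalent.

Yes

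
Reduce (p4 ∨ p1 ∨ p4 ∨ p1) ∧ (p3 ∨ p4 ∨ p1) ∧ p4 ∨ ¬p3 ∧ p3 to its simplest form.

p4

(p4 ∨ p1 ∨ p4 ∨ p1) ∧ (p3 ∨ p4 ∨ p1) ∧ p4 ∨ ¬p3 ∧ p3
= (p4 ∨ p1 ∨ p4 ∨ p1) ∧ (p3 ∨ p4 ∨ p1) ∧ p4   [complement / identity]
= (p4 ∨ p1 ∨ (p4 ∨ p1) ∧ p3) ∧ p4   [distribution]
= (p4 ∨ p1) ∧ p4   [absorption]
= p4   [absorption]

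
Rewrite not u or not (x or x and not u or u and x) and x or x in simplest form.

not u or not (x or x and not u or u and x) and x or x
= not u or not (x or x) and x or x   — distribution
= not u or not x and x or x   — idempotence
= not u or x   — complement / identity

not u or x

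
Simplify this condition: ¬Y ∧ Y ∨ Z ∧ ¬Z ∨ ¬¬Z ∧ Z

Z

¬Y ∧ Y ∨ Z ∧ ¬Z ∨ ¬¬Z ∧ Z
= ¬Y ∧ Y ∨ Z ∧ ¬Z ∨ Z ∧ Z   [double negation]
= ¬Y ∧ Y ∨ Z   [distribution]
= Z   [complement / identity]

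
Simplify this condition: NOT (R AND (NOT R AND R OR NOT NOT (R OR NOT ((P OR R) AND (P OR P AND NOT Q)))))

NOT (R AND (NOT R AND R OR NOT NOT (R OR NOT ((P OR R) AND (P OR P AND NOT Q)))))
= NOT (R AND NOT NOT (R OR NOT ((P OR R) AND (P OR P AND NOT Q))))   (complement / identity)
= NOT (R AND NOT NOT (R OR NOT ((P OR R) AND P)))   (absorption)
= NOT (R AND NOT NOT (R OR NOT P))   (absorption)
= NOT (R AND (R OR NOT P))   (double negation)
= NOT R   (absorption)

NOT R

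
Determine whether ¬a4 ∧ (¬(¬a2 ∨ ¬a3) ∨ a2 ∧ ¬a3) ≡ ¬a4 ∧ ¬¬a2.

Yes

E1: ¬a4 ∧ (¬(¬a2 ∨ ¬a3) ∨ a2 ∧ ¬a3)
    = ¬a4 ∧ (a2 ∧ a3 ∨ a2 ∧ ¬a3)   [De Morgan]
    = ¬a4 ∧ a2   [distribution]
E2: ¬a4 ∧ ¬¬a2
    = ¬a4 ∧ a2   [double negation]
Both reduce to ¬a4 ∧ a2, so they are equivalent.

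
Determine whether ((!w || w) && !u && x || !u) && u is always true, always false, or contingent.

((!w || w) && !u && x || !u) && u
= (!u && x || !u) && u
= !u && u
= false

always false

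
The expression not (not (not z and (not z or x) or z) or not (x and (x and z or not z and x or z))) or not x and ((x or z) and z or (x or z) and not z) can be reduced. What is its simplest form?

not (not (not z and (not z or x) or z) or not (x and (x and z or not z and x or z))) or not x and ((x or z) and z or (x or z) and not z)
= not (not (not z and (not z or x) or z) or not (x and (x and z or not z and x or z))) or not x and (x or z)
= not (not (not z and (not z or x) or z) or not (x and (x or z))) or not x and (x or z)
= not (not (not z or z) or not (x and (x or z))) or not x and (x or z)
= (not z or z) and x and (x or z) or not x and (x or z)
= x and (x or z) or not x and (x or z)
= x or z

x or z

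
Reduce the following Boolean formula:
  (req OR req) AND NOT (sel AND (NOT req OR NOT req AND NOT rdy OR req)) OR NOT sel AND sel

req AND NOT sel

(req OR req) AND NOT (sel AND (NOT req OR NOT req AND NOT rdy OR req)) OR NOT sel AND sel
= (req OR req) AND NOT (sel AND (NOT req OR req)) OR NOT sel AND sel   — absorption
= (req OR req) AND NOT (sel AND (NOT req OR req))   — complement / identity
= req AND NOT (sel AND (NOT req OR req))   — idempotence
= req AND NOT sel   — complement / identity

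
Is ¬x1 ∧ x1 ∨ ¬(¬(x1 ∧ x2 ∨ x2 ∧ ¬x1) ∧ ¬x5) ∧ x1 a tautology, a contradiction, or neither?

neither

¬x1 ∧ x1 ∨ ¬(¬(x1 ∧ x2 ∨ x2 ∧ ¬x1) ∧ ¬x5) ∧ x1
= ¬x1 ∧ x1 ∨ (x1 ∧ x2 ∨ x2 ∧ ¬x1 ∨ x5) ∧ x1
= ¬x1 ∧ x1 ∨ (x2 ∨ x5) ∧ x1
= (x2 ∨ x5) ∧ x1
This depends on x1, x2, x5, so it is not a constant.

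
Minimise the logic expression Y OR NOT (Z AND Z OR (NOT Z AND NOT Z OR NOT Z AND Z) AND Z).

Y OR NOT Z

Y OR NOT (Z AND Z OR (NOT Z AND NOT Z OR NOT Z AND Z) AND Z)
= Y OR NOT (Z AND Z OR NOT Z AND Z)   [distribution]
= Y OR NOT Z   [distribution]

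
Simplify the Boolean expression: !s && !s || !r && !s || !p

!s && !s || !r && !s || !p
= (!s || !r) && !s || !p   [distribution]
= !s || !p   [absorption]

!s || !p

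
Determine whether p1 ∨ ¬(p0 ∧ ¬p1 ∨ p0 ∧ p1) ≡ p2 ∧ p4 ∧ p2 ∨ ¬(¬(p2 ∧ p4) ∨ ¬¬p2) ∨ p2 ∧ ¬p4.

E1: p1 ∨ ¬(p0 ∧ ¬p1 ∨ p0 ∧ p1)
    = p1 ∨ ¬p0
E2: p2 ∧ p4 ∧ p2 ∨ ¬(¬(p2 ∧ p4) ∨ ¬¬p2) ∨ p2 ∧ ¬p4
    = p2 ∧ p4 ∧ p2 ∨ p2 ∧ p4 ∧ ¬p2 ∨ p2 ∧ ¬p4
    = p2 ∧ p4 ∨ p2 ∧ ¬p4
    = p2
These differ: at p0=0, p1=1, p2=0, p4=0, E1 = 1 but E2 = 0.

No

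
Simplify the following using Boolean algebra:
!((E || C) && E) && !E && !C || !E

!((E || C) && E) && !E && !C || !E
= !E && !E && !C || !E   — absorption
= !E && !C || !E   — idempotence
= !E   — absorption

!E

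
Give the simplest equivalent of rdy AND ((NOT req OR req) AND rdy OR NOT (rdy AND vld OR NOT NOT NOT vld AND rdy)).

rdy AND ((NOT req OR req) AND rdy OR NOT (rdy AND vld OR NOT NOT NOT vld AND rdy))
= rdy AND ((NOT req OR req) AND rdy OR NOT (rdy AND vld OR NOT vld AND rdy))   (double negation)
= rdy AND ((NOT req OR req) AND rdy OR NOT rdy)   (distribution)
= rdy AND (rdy OR NOT rdy)   (complement / identity)
= rdy   (complement / identity)

rdy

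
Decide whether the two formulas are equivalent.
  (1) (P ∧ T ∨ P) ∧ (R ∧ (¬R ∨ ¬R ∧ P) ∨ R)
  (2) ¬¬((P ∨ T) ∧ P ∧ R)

Yes

E1: (P ∧ T ∨ P) ∧ (R ∧ (¬R ∨ ¬R ∧ P) ∨ R)
    = P ∧ (R ∧ (¬R ∨ ¬R ∧ P) ∨ R)   (absorption)
    = P ∧ (R ∧ ¬R ∨ R)   (absorption)
    = P ∧ R   (complement / identity)
E2: ¬¬((P ∨ T) ∧ P ∧ R)
    = ¬¬(P ∧ R)   (absorption)
    = P ∧ R   (double negation)
Both reduce to P ∧ R, so they are equivalent.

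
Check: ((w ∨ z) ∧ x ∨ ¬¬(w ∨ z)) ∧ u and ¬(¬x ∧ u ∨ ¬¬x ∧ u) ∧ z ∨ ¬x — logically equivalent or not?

No

E1: ((w ∨ z) ∧ x ∨ ¬¬(w ∨ z)) ∧ u
    = ((w ∨ z) ∧ x ∨ w ∨ z) ∧ u   — double negation
    = (w ∨ z) ∧ u   — absorption
E2: ¬(¬x ∧ u ∨ ¬¬x ∧ u) ∧ z ∨ ¬x
    = ¬(¬x ∧ u ∨ x ∧ u) ∧ z ∨ ¬x   — double negation
    = ¬u ∧ z ∨ ¬x   — distribution
These differ: at u=0, w=0, x=0, z=0, E1 = 0 but E2 = 1.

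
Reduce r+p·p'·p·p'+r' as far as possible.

1

r+p·p'·p·p'+r'
= r+p·p'+r'   (idempotence)
= r+r'   (complement / identity)
= 1   (complement)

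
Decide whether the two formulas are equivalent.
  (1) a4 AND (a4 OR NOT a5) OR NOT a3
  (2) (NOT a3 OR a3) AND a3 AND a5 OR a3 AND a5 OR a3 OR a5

E1: a4 AND (a4 OR NOT a5) OR NOT a3
    = a4 OR NOT a3   [absorption]
E2: (NOT a3 OR a3) AND a3 AND a5 OR a3 AND a5 OR a3 OR a5
    = a3 AND a5 OR a3 AND a5 OR a3 OR a5   [complement / identity]
    = a3 AND a5 OR a3 OR a5   [idempotence]
    = a3 OR a5   [absorption]
These differ: at a3=0, a4=0, a5=0, E1 = 1 but E2 = 0.

No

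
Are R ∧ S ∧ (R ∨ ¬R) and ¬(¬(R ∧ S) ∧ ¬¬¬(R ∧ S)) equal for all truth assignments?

Yes

E1: R ∧ S ∧ (R ∨ ¬R)
    = R ∧ S
E2: ¬(¬(R ∧ S) ∧ ¬¬¬(R ∧ S))
    = ¬(¬(R ∧ S) ∧ ¬(R ∧ S))
    = R ∧ S ∨ R ∧ S
    = R ∧ S
Both reduce to R ∧ S, so they are equivalent.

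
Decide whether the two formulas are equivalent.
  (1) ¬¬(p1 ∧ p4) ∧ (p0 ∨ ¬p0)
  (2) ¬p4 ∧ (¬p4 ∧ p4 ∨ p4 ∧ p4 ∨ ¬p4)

E1: ¬¬(p1 ∧ p4) ∧ (p0 ∨ ¬p0)
    = ¬¬(p1 ∧ p4)   [complement / identity]
    = p1 ∧ p4   [double negation]
E2: ¬p4 ∧ (¬p4 ∧ p4 ∨ p4 ∧ p4 ∨ ¬p4)
    = ¬p4 ∧ (p4 ∨ ¬p4)   [distribution]
    = ¬p4   [complement / identity]
These differ: at p0=0, p1=0, p4=0, E1 = 0 but E2 = 1.

No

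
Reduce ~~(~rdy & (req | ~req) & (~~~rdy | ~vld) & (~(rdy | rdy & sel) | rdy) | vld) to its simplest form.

~rdy | vld

~~(~rdy & (req | ~req) & (~~~rdy | ~vld) & (~(rdy | rdy & sel) | rdy) | vld)
= ~~(~rdy & (req | ~req) & (~~~rdy | ~vld) & (~rdy | rdy) | vld)   [absorption]
= ~~(~rdy & (req | ~req) & (~~~rdy | ~vld) | vld)   [complement / identity]
= ~rdy & (req | ~req) & (~~~rdy | ~vld) | vld   [double negation]
= ~rdy & (req | ~req) & (~rdy | ~vld) | vld   [double negation]
= ~rdy & (~rdy | ~vld) | vld   [complement / identity]
= ~rdy | vld   [absorption]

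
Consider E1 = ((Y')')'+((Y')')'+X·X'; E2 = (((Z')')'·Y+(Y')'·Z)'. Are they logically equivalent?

E1: ((Y')')'+((Y')')'+X·X'
    = ((Y')')'+((Y')')'   — complement / identity
    = ((Y')')'   — idempotence
    = Y'   — double negation
E2: (((Z')')'·Y+(Y')'·Z)'
    = (((Z')')'·Y+Y·Z)'   — double negation
    = (Z'·Y+Y·Z)'   — double negation
    = Y'   — distribution
Both reduce to Y', so they are equivalent.

Yes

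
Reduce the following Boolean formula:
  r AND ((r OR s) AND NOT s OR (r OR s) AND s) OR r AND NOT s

r AND ((r OR s) AND NOT s OR (r OR s) AND s) OR r AND NOT s
= r AND (r OR s) OR r AND NOT s   (distribution)
= r OR r AND NOT s   (absorption)
= r   (absorption)

r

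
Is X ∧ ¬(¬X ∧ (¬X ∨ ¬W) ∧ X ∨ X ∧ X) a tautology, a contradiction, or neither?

X ∧ ¬(¬X ∧ (¬X ∨ ¬W) ∧ X ∨ X ∧ X)
= X ∧ ¬(¬X ∧ X ∨ X ∧ X)   — absorption
= X ∧ ¬X   — distribution
= False   — complement

contradiction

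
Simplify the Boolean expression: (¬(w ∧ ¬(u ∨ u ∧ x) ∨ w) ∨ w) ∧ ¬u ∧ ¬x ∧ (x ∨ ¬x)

(¬(w ∧ ¬(u ∨ u ∧ x) ∨ w) ∨ w) ∧ ¬u ∧ ¬x ∧ (x ∨ ¬x)
= (¬(w ∧ ¬u ∨ w) ∨ w) ∧ ¬u ∧ ¬x ∧ (x ∨ ¬x)   — absorption
= (¬w ∨ w) ∧ ¬u ∧ ¬x ∧ (x ∨ ¬x)   — absorption
= ¬u ∧ ¬x ∧ (x ∨ ¬x)   — complement / identity
= ¬u ∧ ¬x   — complement / identity

¬u ∧ ¬x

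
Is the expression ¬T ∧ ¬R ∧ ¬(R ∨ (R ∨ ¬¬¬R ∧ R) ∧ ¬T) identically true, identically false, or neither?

¬T ∧ ¬R ∧ ¬(R ∨ (R ∨ ¬¬¬R ∧ R) ∧ ¬T)
= ¬T ∧ ¬R ∧ ¬(R ∨ (R ∨ ¬R ∧ R) ∧ ¬T)
= ¬T ∧ ¬R ∧ ¬(R ∨ R ∧ ¬T)
= ¬T ∧ ¬R ∧ ¬R
= ¬T ∧ ¬R
This depends on R, T, so it is not a constant.

neither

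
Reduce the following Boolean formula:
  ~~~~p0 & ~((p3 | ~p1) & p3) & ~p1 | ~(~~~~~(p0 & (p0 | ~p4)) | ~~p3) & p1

~~~~p0 & ~((p3 | ~p1) & p3) & ~p1 | ~(~~~~~(p0 & (p0 | ~p4)) | ~~p3) & p1
= ~~~~p0 & ~((p3 | ~p1) & p3) & ~p1 | ~~~~(p0 & (p0 | ~p4)) & ~p3 & p1   [De Morgan]
= ~~~~p0 & ~p3 & ~p1 | ~~~~(p0 & (p0 | ~p4)) & ~p3 & p1   [absorption]
= ~~~~p0 & ~p3 & ~p1 | ~~~~p0 & ~p3 & p1   [absorption]
= ~~~~p0 & ~p3   [distribution]
= ~~p0 & ~p3   [double negation]
= p0 & ~p3   [double negation]

p0 & ~p3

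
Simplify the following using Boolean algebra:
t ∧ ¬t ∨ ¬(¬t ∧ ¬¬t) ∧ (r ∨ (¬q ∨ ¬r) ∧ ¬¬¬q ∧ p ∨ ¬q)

t ∧ ¬t ∨ ¬(¬t ∧ ¬¬t) ∧ (r ∨ (¬q ∨ ¬r) ∧ ¬¬¬q ∧ p ∨ ¬q)
= t ∧ ¬t ∨ ¬(¬t ∧ ¬¬t) ∧ (r ∨ (¬q ∨ ¬r) ∧ ¬q ∧ p ∨ ¬q)   (double negation)
= t ∧ ¬t ∨ ¬(¬t ∧ ¬¬t) ∧ (r ∨ ¬q ∧ p ∨ ¬q)   (absorption)
= t ∧ ¬t ∨ (t ∨ ¬t) ∧ (r ∨ ¬q ∧ p ∨ ¬q)   (De Morgan)
= (t ∨ ¬t) ∧ (r ∨ ¬q ∧ p ∨ ¬q)   (complement / identity)
= (t ∨ ¬t) ∧ (r ∨ ¬q)   (absorption)
= r ∨ ¬q   (complement / identity)

r ∨ ¬q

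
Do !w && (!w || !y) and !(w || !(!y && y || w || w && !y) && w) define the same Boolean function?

E1: !w && (!w || !y)
    = !w
E2: !(w || !(!y && y || w || w && !y) && w)
    = !(w || !(w || w && !y) && w)
    = !(w || !w && w)
    = !w
Both reduce to !w, so they are equivalent.

Yes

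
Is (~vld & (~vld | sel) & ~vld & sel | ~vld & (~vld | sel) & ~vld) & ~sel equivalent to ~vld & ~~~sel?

Yes

E1: (~vld & (~vld | sel) & ~vld & sel | ~vld & (~vld | sel) & ~vld) & ~sel
    = ~vld & (~vld | sel) & ~vld & ~sel
    = ~vld & ~vld & ~sel
    = ~vld & ~sel
E2: ~vld & ~~~sel
    = ~vld & ~sel
Both reduce to ~vld & ~sel, so they are equivalent.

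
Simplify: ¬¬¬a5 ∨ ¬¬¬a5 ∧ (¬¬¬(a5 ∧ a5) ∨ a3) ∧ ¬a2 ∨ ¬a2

¬¬¬a5 ∨ ¬¬¬a5 ∧ (¬¬¬(a5 ∧ a5) ∨ a3) ∧ ¬a2 ∨ ¬a2
= ¬¬¬a5 ∨ ¬¬¬a5 ∧ (¬¬¬a5 ∨ a3) ∧ ¬a2 ∨ ¬a2
= ¬¬¬a5 ∨ ¬¬¬a5 ∧ ¬a2 ∨ ¬a2
= ¬¬¬a5 ∨ ¬a2
= ¬a5 ∨ ¬a2

¬a5 ∨ ¬a2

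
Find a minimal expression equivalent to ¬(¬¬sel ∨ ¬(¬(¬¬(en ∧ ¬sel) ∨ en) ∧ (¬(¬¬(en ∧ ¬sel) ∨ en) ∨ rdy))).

¬(¬¬sel ∨ ¬(¬(¬¬(en ∧ ¬sel) ∨ en) ∧ (¬(¬¬(en ∧ ¬sel) ∨ en) ∨ rdy)))
= ¬(¬¬sel ∨ ¬¬(¬¬(en ∧ ¬sel) ∨ en))
= ¬(¬¬sel ∨ ¬¬(en ∧ ¬sel ∨ en))
= ¬(¬¬sel ∨ ¬¬en)
= ¬sel ∧ ¬en

¬sel ∧ ¬en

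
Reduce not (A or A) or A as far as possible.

True

not (A or A) or A
= not A or A   (idempotence)
= True   (complement)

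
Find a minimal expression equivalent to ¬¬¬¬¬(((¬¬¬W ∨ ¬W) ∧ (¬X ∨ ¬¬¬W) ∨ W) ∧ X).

¬X

¬¬¬¬¬(((¬¬¬W ∨ ¬W) ∧ (¬X ∨ ¬¬¬W) ∨ W) ∧ X)
= ¬¬¬¬¬((¬W ∧ ¬X ∨ ¬¬¬W ∨ W) ∧ X)
= ¬¬¬¬¬((¬W ∧ ¬X ∨ ¬W ∨ W) ∧ X)
= ¬¬¬¬¬((¬W ∨ W) ∧ X)
= ¬¬¬¬¬X
= ¬¬¬X
= ¬X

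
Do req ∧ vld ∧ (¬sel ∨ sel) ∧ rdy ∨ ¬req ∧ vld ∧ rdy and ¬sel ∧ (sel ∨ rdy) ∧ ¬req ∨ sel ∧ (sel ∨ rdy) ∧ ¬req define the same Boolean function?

E1: req ∧ vld ∧ (¬sel ∨ sel) ∧ rdy ∨ ¬req ∧ vld ∧ rdy
    = req ∧ vld ∧ rdy ∨ ¬req ∧ vld ∧ rdy   [complement / identity]
    = vld ∧ rdy   [distribution]
E2: ¬sel ∧ (sel ∨ rdy) ∧ ¬req ∨ sel ∧ (sel ∨ rdy) ∧ ¬req
    = (sel ∨ rdy) ∧ ¬req   [distribution]
These differ: at rdy=1, req=0, sel=1, vld=0, E1 = 0 but E2 = 1.

No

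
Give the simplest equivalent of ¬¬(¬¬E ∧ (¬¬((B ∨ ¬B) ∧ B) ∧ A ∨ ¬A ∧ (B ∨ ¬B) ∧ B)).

¬¬(¬¬E ∧ (¬¬((B ∨ ¬B) ∧ B) ∧ A ∨ ¬A ∧ (B ∨ ¬B) ∧ B))
= ¬¬(E ∧ (¬¬((B ∨ ¬B) ∧ B) ∧ A ∨ ¬A ∧ (B ∨ ¬B) ∧ B))   — double negation
= ¬¬(E ∧ ((B ∨ ¬B) ∧ B ∧ A ∨ ¬A ∧ (B ∨ ¬B) ∧ B))   — double negation
= ¬¬(E ∧ (B ∨ ¬B) ∧ B)   — distribution
= ¬¬(E ∧ B)   — complement / identity
= E ∧ B   — double negation

E ∧ B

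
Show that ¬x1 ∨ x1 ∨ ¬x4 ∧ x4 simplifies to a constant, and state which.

True

¬x1 ∨ x1 ∨ ¬x4 ∧ x4
= ¬x1 ∨ x1   — complement / identity
= True   — complement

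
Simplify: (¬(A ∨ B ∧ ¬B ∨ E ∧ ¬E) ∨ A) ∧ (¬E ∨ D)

¬E ∨ D

(¬(A ∨ B ∧ ¬B ∨ E ∧ ¬E) ∨ A) ∧ (¬E ∨ D)
= (¬(A ∨ E ∧ ¬E) ∨ A) ∧ (¬E ∨ D)
= (¬A ∨ A) ∧ (¬E ∨ D)
= ¬E ∨ D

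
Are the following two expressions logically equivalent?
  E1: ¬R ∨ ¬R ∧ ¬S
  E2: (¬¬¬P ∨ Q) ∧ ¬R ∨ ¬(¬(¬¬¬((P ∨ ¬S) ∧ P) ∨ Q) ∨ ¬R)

No

E1: ¬R ∨ ¬R ∧ ¬S
    = ¬R   — absorption
E2: (¬¬¬P ∨ Q) ∧ ¬R ∨ ¬(¬(¬¬¬((P ∨ ¬S) ∧ P) ∨ Q) ∨ ¬R)
    = (¬¬¬P ∨ Q) ∧ ¬R ∨ (¬¬¬((P ∨ ¬S) ∧ P) ∨ Q) ∧ R   — De Morgan
    = (¬¬¬P ∨ Q) ∧ ¬R ∨ (¬¬¬P ∨ Q) ∧ R   — absorption
    = ¬¬¬P ∨ Q   — distribution
    = ¬P ∨ Q   — double negation
These differ: at P=1, Q=0, R=0, S=1, E1 = 1 but E2 = 0.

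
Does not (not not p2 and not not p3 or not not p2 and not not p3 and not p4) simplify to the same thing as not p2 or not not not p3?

Yes

E1: not (not not p2 and not not p3 or not not p2 and not not p3 and not p4)
    = not (not not p2 and not not p3)
    = not p2 or not p3
E2: not p2 or not not not p3
    = not p2 or not p3
Both reduce to not p2 or not p3, so they are equivalent.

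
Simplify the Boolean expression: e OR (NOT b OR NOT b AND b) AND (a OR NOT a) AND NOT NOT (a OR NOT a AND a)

e OR (NOT b OR NOT b AND b) AND (a OR NOT a) AND NOT NOT (a OR NOT a AND a)
= e OR (NOT b OR NOT b AND b) AND (a OR NOT a) AND NOT NOT a   [complement / identity]
= e OR NOT b AND (a OR NOT a) AND NOT NOT a   [complement / identity]
= e OR NOT b AND NOT NOT a   [complement / identity]
= e OR NOT b AND a   [double negation]

e OR NOT b AND a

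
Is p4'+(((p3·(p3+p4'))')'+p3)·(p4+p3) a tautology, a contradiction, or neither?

p4'+(((p3·(p3+p4'))')'+p3)·(p4+p3)
= p4'+((p3')'+p3)·(p4+p3)
= p4'+(p3+p3)·(p4+p3)
= p4'+p3·p4+p3
= p4'+p3
This depends on p3, p4, so it is not a constant.

neither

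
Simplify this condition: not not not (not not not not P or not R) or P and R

R

not not not (not not not not P or not R) or P and R
= not not not (not not P or not R) or P and R   [double negation]
= not not (not P and R) or P and R   [De Morgan]
= not P and R or P and R   [double negation]
= R   [distribution]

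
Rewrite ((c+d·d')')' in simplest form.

((c+d·d')')'
= (c')'   — complement / identity
= c   — double negation

c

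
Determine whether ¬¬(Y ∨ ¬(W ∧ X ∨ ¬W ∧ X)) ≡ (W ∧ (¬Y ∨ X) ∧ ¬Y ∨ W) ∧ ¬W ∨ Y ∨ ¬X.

E1: ¬¬(Y ∨ ¬(W ∧ X ∨ ¬W ∧ X))
    = ¬¬(Y ∨ ¬X)   [distribution]
    = Y ∨ ¬X   [double negation]
E2: (W ∧ (¬Y ∨ X) ∧ ¬Y ∨ W) ∧ ¬W ∨ Y ∨ ¬X
    = (W ∧ ¬Y ∨ W) ∧ ¬W ∨ Y ∨ ¬X   [absorption]
    = W ∧ ¬W ∨ Y ∨ ¬X   [absorption]
    = Y ∨ ¬X   [complement / identity]
Both reduce to Y ∨ ¬X, so they are equivalent.

Yes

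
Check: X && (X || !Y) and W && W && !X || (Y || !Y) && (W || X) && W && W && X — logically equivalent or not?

No

E1: X && (X || !Y)
    = X   [absorption]
E2: W && W && !X || (Y || !Y) && (W || X) && W && W && X
    = W && W && !X || (W || X) && W && W && X   [complement / identity]
    = W && W && !X || W && W && X   [absorption]
    = W && W   [distribution]
    = W   [idempotence]
These differ: at W=1, X=0, Y=0, E1 = 0 but E2 = 1.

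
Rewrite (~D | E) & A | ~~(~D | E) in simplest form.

(~D | E) & A | ~~(~D | E)
= (~D | E) & A | ~D | E   — double negation
= ~D | E   — absorption

~D | E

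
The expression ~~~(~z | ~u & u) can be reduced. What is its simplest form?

z

~~~(~z | ~u & u)
= ~~~~z   — complement / identity
= ~~z   — double negation
= z   — double negation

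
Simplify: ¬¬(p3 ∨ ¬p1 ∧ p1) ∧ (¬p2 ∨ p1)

¬¬(p3 ∨ ¬p1 ∧ p1) ∧ (¬p2 ∨ p1)
= ¬¬p3 ∧ (¬p2 ∨ p1)   — complement / identity
= p3 ∧ (¬p2 ∨ p1)   — double negation

p3 ∧ (¬p2 ∨ p1)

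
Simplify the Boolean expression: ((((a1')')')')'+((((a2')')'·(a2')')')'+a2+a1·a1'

((((a1')')')')'+((((a2')')'·(a2')')')'+a2+a1·a1'
= ((a1')')'+((((a2')')'·(a2')')')'+a2+a1·a1'
= ((a1')')'+((((a2')')'·(a2')')')'+a2
= ((a1')')'+((a2')'+a2')'+a2
= a1'+((a2')'+a2')'+a2
= a1'+a2'·a2+a2
= a1'+a2

a1'+a2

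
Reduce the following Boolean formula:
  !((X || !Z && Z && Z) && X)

!((X || !Z && Z && Z) && X)
= !((X || !Z && Z) && X)   [idempotence]
= !(X && X)   [complement / identity]
= !X   [idempotence]

!X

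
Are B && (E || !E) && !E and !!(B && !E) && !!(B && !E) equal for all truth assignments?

Yes

E1: B && (E || !E) && !E
    = B && !E   — complement / identity
E2: !!(B && !E) && !!(B && !E)
    = !!(B && !E)   — idempotence
    = B && !E   — double negation
Both reduce to B && !E, so they are equivalent.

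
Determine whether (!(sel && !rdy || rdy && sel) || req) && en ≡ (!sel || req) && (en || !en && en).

Yes

E1: (!(sel && !rdy || rdy && sel) || req) && en
    = (!sel || req) && en   (distribution)
E2: (!sel || req) && (en || !en && en)
    = (!sel || req) && en   (complement / identity)
Both reduce to (!sel || req) && en, so they are equivalent.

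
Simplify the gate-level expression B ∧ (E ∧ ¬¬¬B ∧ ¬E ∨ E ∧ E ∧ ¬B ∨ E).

B ∧ E

B ∧ (E ∧ ¬¬¬B ∧ ¬E ∨ E ∧ E ∧ ¬B ∨ E)
= B ∧ (E ∧ ¬B ∧ ¬E ∨ E ∧ E ∧ ¬B ∨ E)   (double negation)
= B ∧ (E ∧ ¬B ∨ E)   (distribution)
= B ∧ E   (absorption)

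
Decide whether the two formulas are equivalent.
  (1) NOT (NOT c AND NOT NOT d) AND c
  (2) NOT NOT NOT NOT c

E1: NOT (NOT c AND NOT NOT d) AND c
    = (c OR NOT d) AND c   [De Morgan]
    = c   [absorption]
E2: NOT NOT NOT NOT c
    = NOT NOT c   [double negation]
    = c   [double negation]
Both reduce to c, so they are equivalent.

Yes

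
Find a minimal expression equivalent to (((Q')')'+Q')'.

(((Q')')'+Q')'
= (Q'+Q')'   — double negation
= Q·Q   — De Morgan
= Q   — idempotence

Q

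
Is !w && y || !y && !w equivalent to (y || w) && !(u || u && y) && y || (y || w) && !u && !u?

No

E1: !w && y || !y && !w
    = !w   — distribution
E2: (y || w) && !(u || u && y) && y || (y || w) && !u && !u
    = (y || w) && !(u || u && y) && y || (y || w) && !u   — idempotence
    = (y || w) && !u && y || (y || w) && !u   — absorption
    = (y || w) && !u   — absorption
These differ: at u=1, w=0, y=1, E1 = 1 but E2 = 0.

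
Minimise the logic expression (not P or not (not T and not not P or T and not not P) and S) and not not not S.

(not P or not (not T and not not P or T and not not P) and S) and not not not S
= (not P or not not not P and S) and not not not S   (distribution)
= (not P or not P and S) and not not not S   (double negation)
= not P and not not not S   (absorption)
= not P and not S   (double negation)

not P and not S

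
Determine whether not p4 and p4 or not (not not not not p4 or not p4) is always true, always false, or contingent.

not p4 and p4 or not (not not not not p4 or not p4)
= not (not not not not p4 or not p4)   — complement / identity
= not (not not p4 or not p4)   — double negation
= not p4 and p4   — De Morgan
= False   — complement

always false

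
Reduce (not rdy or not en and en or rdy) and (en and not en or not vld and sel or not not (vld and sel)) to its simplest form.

sel

(not rdy or not en and en or rdy) and (en and not en or not vld and sel or not not (vld and sel))
= (not rdy or not en and en or rdy) and (not vld and sel or not not (vld and sel))   (complement / identity)
= (not rdy or rdy) and (not vld and sel or not not (vld and sel))   (complement / identity)
= (not rdy or rdy) and (not vld and sel or vld and sel)   (double negation)
= not vld and sel or vld and sel   (complement / identity)
= sel   (distribution)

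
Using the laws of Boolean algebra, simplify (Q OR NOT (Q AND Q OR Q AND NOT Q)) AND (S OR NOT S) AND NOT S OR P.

NOT S OR P

(Q OR NOT (Q AND Q OR Q AND NOT Q)) AND (S OR NOT S) AND NOT S OR P
= (Q OR NOT Q) AND (S OR NOT S) AND NOT S OR P   [distribution]
= (Q OR NOT Q) AND NOT S OR P   [complement / identity]
= NOT S OR P   [complement / identity]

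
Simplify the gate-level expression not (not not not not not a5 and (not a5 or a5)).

not (not not not not not a5 and (not a5 or a5))
= not not not not not not a5   (complement / identity)
= not not not not a5   (double negation)
= not not a5   (double negation)
= a5   (double negation)

a5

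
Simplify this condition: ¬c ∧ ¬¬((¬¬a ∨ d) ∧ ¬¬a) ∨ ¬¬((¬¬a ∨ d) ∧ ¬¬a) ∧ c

a

¬c ∧ ¬¬((¬¬a ∨ d) ∧ ¬¬a) ∨ ¬¬((¬¬a ∨ d) ∧ ¬¬a) ∧ c
= ¬¬((¬¬a ∨ d) ∧ ¬¬a)
= ¬¬¬¬a
= ¬¬a
= a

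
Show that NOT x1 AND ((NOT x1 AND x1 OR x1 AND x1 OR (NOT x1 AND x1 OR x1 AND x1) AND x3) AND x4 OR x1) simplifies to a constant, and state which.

FALSE

NOT x1 AND ((NOT x1 AND x1 OR x1 AND x1 OR (NOT x1 AND x1 OR x1 AND x1) AND x3) AND x4 OR x1)
= NOT x1 AND ((NOT x1 AND x1 OR x1 AND x1) AND x4 OR x1)
= NOT x1 AND (x1 AND x4 OR x1)
= NOT x1 AND x1
= FALSE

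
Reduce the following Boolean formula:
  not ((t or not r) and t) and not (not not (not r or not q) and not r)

not t and r

not ((t or not r) and t) and not (not not (not r or not q) and not r)
= not ((t or not r) and t) and not (not (r and q) and not r)   — De Morgan
= not t and not (not (r and q) and not r)   — absorption
= not t and (r and q or r)   — De Morgan
= not t and r   — absorption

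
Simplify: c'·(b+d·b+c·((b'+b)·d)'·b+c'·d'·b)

c'·b

c'·(b+d·b+c·((b'+b)·d)'·b+c'·d'·b)
= c'·(b+d·b+c·d'·b+c'·d'·b)
= c'·(b+d·b+d'·b)
= c'·(b+b)
= c'·b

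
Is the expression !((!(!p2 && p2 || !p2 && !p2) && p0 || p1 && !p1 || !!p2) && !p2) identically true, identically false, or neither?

!((!(!p2 && p2 || !p2 && !p2) && p0 || p1 && !p1 || !!p2) && !p2)
= !((!(!p2 && p2 || !p2 && !p2) && p0 || !!p2) && !p2)   [complement / identity]
= !((!!p2 && p0 || !!p2) && !p2)   [distribution]
= !(!!p2 && !p2)   [absorption]
= !p2 || p2   [De Morgan]
= true   [complement]

identically true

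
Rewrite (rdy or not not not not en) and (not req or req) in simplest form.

(rdy or not not not not en) and (not req or req)
= rdy or not not not not en   (complement / identity)
= rdy or not not en   (double negation)
= rdy or en   (double negation)

rdy or en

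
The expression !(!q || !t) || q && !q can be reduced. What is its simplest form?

q && t

!(!q || !t) || q && !q
= q && t || q && !q
= q && t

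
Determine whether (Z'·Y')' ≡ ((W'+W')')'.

E1: (Z'·Y')'
    = Z+Y   (De Morgan)
E2: ((W'+W')')'
    = ((W')')'   (idempotence)
    = W'   (double negation)
These differ: at W=1, Y=1, Z=0, E1 = 1 but E2 = 0.

No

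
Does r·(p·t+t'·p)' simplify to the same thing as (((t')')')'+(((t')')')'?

No

E1: r·(p·t+t'·p)'
    = r·p'   (distribution)
E2: (((t')')')'+(((t')')')'
    = (((t')')')'   (idempotence)
    = (t')'   (double negation)
    = t   (double negation)
These differ: at p=0, r=0, t=1, E1 = 0 but E2 = 1.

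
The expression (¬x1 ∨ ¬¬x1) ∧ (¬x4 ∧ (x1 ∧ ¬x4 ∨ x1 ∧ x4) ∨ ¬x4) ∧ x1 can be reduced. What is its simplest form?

(¬x1 ∨ ¬¬x1) ∧ (¬x4 ∧ (x1 ∧ ¬x4 ∨ x1 ∧ x4) ∨ ¬x4) ∧ x1
= (¬x1 ∨ ¬¬x1) ∧ (¬x4 ∧ x1 ∨ ¬x4) ∧ x1
= (¬x1 ∨ ¬¬x1) ∧ ¬x4 ∧ x1
= (¬x1 ∨ x1) ∧ ¬x4 ∧ x1
= ¬x4 ∧ x1

¬x4 ∧ x1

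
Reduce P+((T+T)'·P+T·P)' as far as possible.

1

P+((T+T)'·P+T·P)'
= P+(T'·P+T·P)'   — idempotence
= P+P'   — distribution
= 1   — complement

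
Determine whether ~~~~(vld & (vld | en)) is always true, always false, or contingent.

contingent

~~~~(vld & (vld | en))
= ~~(vld & (vld | en))
= ~~vld
= vld
This depends on vld, so it is not a constant.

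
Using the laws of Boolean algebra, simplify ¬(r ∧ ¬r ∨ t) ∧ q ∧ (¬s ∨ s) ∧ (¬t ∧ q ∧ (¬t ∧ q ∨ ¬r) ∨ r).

¬(r ∧ ¬r ∨ t) ∧ q ∧ (¬s ∨ s) ∧ (¬t ∧ q ∧ (¬t ∧ q ∨ ¬r) ∨ r)
= ¬t ∧ q ∧ (¬s ∨ s) ∧ (¬t ∧ q ∧ (¬t ∧ q ∨ ¬r) ∨ r)
= ¬t ∧ q ∧ (¬t ∧ q ∧ (¬t ∧ q ∨ ¬r) ∨ r)
= ¬t ∧ q ∧ (¬t ∧ q ∨ r)
= ¬t ∧ q

¬t ∧ q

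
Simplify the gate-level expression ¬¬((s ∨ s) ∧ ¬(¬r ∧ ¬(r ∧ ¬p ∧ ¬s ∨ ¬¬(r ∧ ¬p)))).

¬¬((s ∨ s) ∧ ¬(¬r ∧ ¬(r ∧ ¬p ∧ ¬s ∨ ¬¬(r ∧ ¬p))))
= ¬¬((s ∨ s) ∧ ¬(¬r ∧ ¬(r ∧ ¬p ∧ ¬s ∨ r ∧ ¬p)))   [double negation]
= ¬¬((s ∨ s) ∧ (r ∨ r ∧ ¬p ∧ ¬s ∨ r ∧ ¬p))   [De Morgan]
= ¬¬(s ∧ (r ∨ r ∧ ¬p ∧ ¬s ∨ r ∧ ¬p))   [idempotence]
= ¬¬(s ∧ (r ∨ r ∧ ¬p))   [absorption]
= ¬¬(s ∧ r)   [absorption]
= s ∧ r   [double negation]

s ∧ r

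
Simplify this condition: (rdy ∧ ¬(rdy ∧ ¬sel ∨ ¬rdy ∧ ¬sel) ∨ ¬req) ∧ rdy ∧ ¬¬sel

(rdy ∧ ¬(rdy ∧ ¬sel ∨ ¬rdy ∧ ¬sel) ∨ ¬req) ∧ rdy ∧ ¬¬sel
= (rdy ∧ ¬¬sel ∨ ¬req) ∧ rdy ∧ ¬¬sel
= rdy ∧ ¬¬sel
= rdy ∧ sel

rdy ∧ sel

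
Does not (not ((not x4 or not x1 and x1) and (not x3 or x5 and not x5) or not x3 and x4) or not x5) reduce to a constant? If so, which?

no

not (not ((not x4 or not x1 and x1) and (not x3 or x5 and not x5) or not x3 and x4) or not x5)
= not (not ((not x4 or not x1 and x1) and not x3 or not x3 and x4) or not x5)   (complement / identity)
= not (not (not x4 and not x3 or not x3 and x4) or not x5)   (complement / identity)
= not (not not x3 or not x5)   (distribution)
= not x3 and x5   (De Morgan)
This depends on x3, x5, so it is not a constant.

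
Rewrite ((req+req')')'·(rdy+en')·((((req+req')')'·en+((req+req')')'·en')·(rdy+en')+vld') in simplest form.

((req+req')')'·(rdy+en')·((((req+req')')'·en+((req+req')')'·en')·(rdy+en')+vld')
= ((req+req')')'·(rdy+en')·(((req+req')')'·(rdy+en')+vld')   [distribution]
= ((req+req')')'·(rdy+en')   [absorption]
= (req+req')·(rdy+en')   [double negation]
= rdy+en'   [complement / identity]

rdy+en'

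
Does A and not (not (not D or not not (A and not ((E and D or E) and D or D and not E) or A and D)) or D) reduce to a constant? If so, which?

A and not (not (not D or not not (A and not ((E and D or E) and D or D and not E) or A and D)) or D)
= A and not (D and not (A and not ((E and D or E) and D or D and not E) or A and D) or D)   — De Morgan
= A and not (D and not (A and not (E and D or D and not E) or A and D) or D)   — absorption
= A and not (D and not (A and not D or A and D) or D)   — distribution
= A and not (D and not A or D)   — distribution
= A and not D   — absorption
This depends on A, D, so it is not a constant.

no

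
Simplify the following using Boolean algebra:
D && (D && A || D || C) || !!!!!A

D && (D && A || D || C) || !!!!!A
= D && (D && A || D || C) || !!!A
= D && (D || C) || !!!A
= D && (D || C) || !A
= D || !A

D || !A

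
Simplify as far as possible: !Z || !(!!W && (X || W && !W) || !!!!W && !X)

!Z || !(!!W && (X || W && !W) || !!!!W && !X)
= !Z || !(!!W && X || !!!!W && !X)   [complement / identity]
= !Z || !(!!W && X || !!W && !X)   [double negation]
= !Z || !!!W   [distribution]
= !Z || !W   [double negation]

!Z || !W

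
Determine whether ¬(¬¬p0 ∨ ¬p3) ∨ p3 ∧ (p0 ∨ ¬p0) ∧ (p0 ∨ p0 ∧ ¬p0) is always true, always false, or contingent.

¬(¬¬p0 ∨ ¬p3) ∨ p3 ∧ (p0 ∨ ¬p0) ∧ (p0 ∨ p0 ∧ ¬p0)
= ¬(¬¬p0 ∨ ¬p3) ∨ p3 ∧ (p0 ∨ ¬p0) ∧ p0   (complement / identity)
= ¬(¬¬p0 ∨ ¬p3) ∨ p3 ∧ p0   (complement / identity)
= ¬p0 ∧ p3 ∨ p3 ∧ p0   (De Morgan)
= p3   (distribution)
This depends on p3, so it is not a constant.

contingent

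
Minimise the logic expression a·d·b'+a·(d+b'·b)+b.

a·d·b'+a·(d+b'·b)+b
= a·d·b'+a·d+b
= a·d+b

a·d+b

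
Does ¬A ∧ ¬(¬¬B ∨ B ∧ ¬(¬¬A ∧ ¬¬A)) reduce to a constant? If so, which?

no

¬A ∧ ¬(¬¬B ∨ B ∧ ¬(¬¬A ∧ ¬¬A))
= ¬A ∧ ¬(B ∨ B ∧ ¬(¬¬A ∧ ¬¬A))   (double negation)
= ¬A ∧ ¬(B ∨ B ∧ ¬¬¬A)   (idempotence)
= ¬A ∧ ¬(B ∨ B ∧ ¬A)   (double negation)
= ¬A ∧ ¬B   (absorption)
This depends on A, B, so it is not a constant.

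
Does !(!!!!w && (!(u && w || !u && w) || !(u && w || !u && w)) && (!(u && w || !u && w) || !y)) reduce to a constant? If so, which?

!(!!!!w && (!(u && w || !u && w) || !(u && w || !u && w)) && (!(u && w || !u && w) || !y))
= !(!!!!w && (!(u && w || !u && w) || !(u && w || !u && w) && !y))   (distribution)
= !(!!!!w && !(u && w || !u && w))   (absorption)
= !(!!!!w && !w)   (distribution)
= !(!!w && !w)   (double negation)
= !w || w   (De Morgan)
= true   (complement)

yes, True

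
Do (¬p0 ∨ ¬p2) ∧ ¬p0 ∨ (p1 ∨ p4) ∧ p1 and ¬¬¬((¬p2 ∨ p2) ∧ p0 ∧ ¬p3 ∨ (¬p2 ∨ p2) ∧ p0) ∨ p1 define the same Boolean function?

Yes

E1: (¬p0 ∨ ¬p2) ∧ ¬p0 ∨ (p1 ∨ p4) ∧ p1
    = (¬p0 ∨ ¬p2) ∧ ¬p0 ∨ p1   — absorption
    = ¬p0 ∨ p1   — absorption
E2: ¬¬¬((¬p2 ∨ p2) ∧ p0 ∧ ¬p3 ∨ (¬p2 ∨ p2) ∧ p0) ∨ p1
    = ¬¬¬((¬p2 ∨ p2) ∧ p0) ∨ p1   — absorption
    = ¬((¬p2 ∨ p2) ∧ p0) ∨ p1   — double negation
    = ¬p0 ∨ p1   — complement / identity
Both reduce to ¬p0 ∨ p1, so they are equivalent.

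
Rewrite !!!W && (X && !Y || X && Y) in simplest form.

!W && X

!!!W && (X && !Y || X && Y)
= !W && (X && !Y || X && Y)
= !W && X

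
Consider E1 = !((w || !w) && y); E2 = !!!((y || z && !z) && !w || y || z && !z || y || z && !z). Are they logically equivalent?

Yes

E1: !((w || !w) && y)
    = !y
E2: !!!((y || z && !z) && !w || y || z && !z || y || z && !z)
    = !!!((y || z && !z) && !w || y || z && !z)
    = !!!(y || z && !z)
    = !!!y
    = !y
Both reduce to !y, so they are equivalent.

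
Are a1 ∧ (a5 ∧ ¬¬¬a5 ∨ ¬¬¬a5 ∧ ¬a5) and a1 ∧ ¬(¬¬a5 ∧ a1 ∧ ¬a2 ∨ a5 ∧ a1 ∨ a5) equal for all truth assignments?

Yes

E1: a1 ∧ (a5 ∧ ¬¬¬a5 ∨ ¬¬¬a5 ∧ ¬a5)
    = a1 ∧ ¬¬¬a5
    = a1 ∧ ¬a5
E2: a1 ∧ ¬(¬¬a5 ∧ a1 ∧ ¬a2 ∨ a5 ∧ a1 ∨ a5)
    = a1 ∧ ¬(a5 ∧ a1 ∧ ¬a2 ∨ a5 ∧ a1 ∨ a5)
    = a1 ∧ ¬(a5 ∧ a1 ∨ a5)
    = a1 ∧ ¬a5
Both reduce to a1 ∧ ¬a5, so they are equivalent.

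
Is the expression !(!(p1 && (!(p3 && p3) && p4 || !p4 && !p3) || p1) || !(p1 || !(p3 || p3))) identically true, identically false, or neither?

!(!(p1 && (!(p3 && p3) && p4 || !p4 && !p3) || p1) || !(p1 || !(p3 || p3)))
= !(!(p1 && (!p3 && p4 || !p4 && !p3) || p1) || !(p1 || !(p3 || p3)))   — idempotence
= !(!(p1 && !p3 || p1) || !(p1 || !(p3 || p3)))   — distribution
= !(!(p1 && !p3 || p1) || !(p1 || !p3))   — idempotence
= (p1 && !p3 || p1) && (p1 || !p3)   — De Morgan
= p1 && (p1 || !p3)   — absorption
= p1   — absorption
This depends on p1, so it is not a constant.

neither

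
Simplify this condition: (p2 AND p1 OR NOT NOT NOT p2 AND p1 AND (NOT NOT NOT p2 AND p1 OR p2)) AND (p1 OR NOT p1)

p1

(p2 AND p1 OR NOT NOT NOT p2 AND p1 AND (NOT NOT NOT p2 AND p1 OR p2)) AND (p1 OR NOT p1)
= p2 AND p1 OR NOT NOT NOT p2 AND p1 AND (NOT NOT NOT p2 AND p1 OR p2)
= p2 AND p1 OR NOT NOT NOT p2 AND p1
= p2 AND p1 OR NOT p2 AND p1
= p1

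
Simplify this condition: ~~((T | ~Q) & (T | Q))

~~((T | ~Q) & (T | Q))
= ~~(~Q & Q | T)   — distribution
= ~~T   — complement / identity
= T   — double negation

T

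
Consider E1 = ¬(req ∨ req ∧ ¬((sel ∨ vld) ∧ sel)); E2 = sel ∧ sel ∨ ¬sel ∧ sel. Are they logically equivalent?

E1: ¬(req ∨ req ∧ ¬((sel ∨ vld) ∧ sel))
    = ¬(req ∨ req ∧ ¬sel)   — absorption
    = ¬req   — absorption
E2: sel ∧ sel ∨ ¬sel ∧ sel
    = sel   — distribution
These differ: at req=0, sel=0, vld=0, E1 = 1 but E2 = 0.

No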